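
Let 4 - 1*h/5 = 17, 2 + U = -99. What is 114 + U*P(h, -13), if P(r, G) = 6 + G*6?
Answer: 7386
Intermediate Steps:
U = -101 (U = -2 - 99 = -101)
h = -65 (h = 20 - 5*17 = 20 - 85 = -65)
P(r, G) = 6 + 6*G
114 + U*P(h, -13) = 114 - 101*(6 + 6*(-13)) = 114 - 101*(6 - 78) = 114 - 101*(-72) = 114 + 7272 = 7386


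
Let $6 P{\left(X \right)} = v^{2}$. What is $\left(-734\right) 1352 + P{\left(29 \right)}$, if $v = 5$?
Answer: $- \frac{5954183}{6} \approx -9.9236 \cdot 10^{5}$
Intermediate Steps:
$P{\left(X \right)} = \frac{25}{6}$ ($P{\left(X \right)} = \frac{5^{2}}{6} = \frac{1}{6} \cdot 25 = \frac{25}{6}$)
$\left(-734\right) 1352 + P{\left(29 \right)} = \left(-734\right) 1352 + \frac{25}{6} = -992368 + \frac{25}{6} = - \frac{5954183}{6}$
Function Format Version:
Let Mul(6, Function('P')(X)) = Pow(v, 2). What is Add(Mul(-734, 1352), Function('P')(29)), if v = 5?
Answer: Rational(-5954183, 6) ≈ -9.9236e+5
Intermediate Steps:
Function('P')(X) = Rational(25, 6) (Function('P')(X) = Mul(Rational(1, 6), Pow(5, 2)) = Mul(Rational(1, 6), 25) = Rational(25, 6))
Add(Mul(-734, 1352), Function('P')(29)) = Add(Mul(-734, 1352), Rational(25, 6)) = Add(-992368, Rational(25, 6)) = Rational(-5954183, 6)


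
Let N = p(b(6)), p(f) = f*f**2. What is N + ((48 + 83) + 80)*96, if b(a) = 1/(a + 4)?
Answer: 20256001/1000 ≈ 20256.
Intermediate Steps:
b(a) = 1/(4 + a)
p(f) = f**3
N = 1/1000 (N = (1/(4 + 6))**3 = (1/10)**3 = 1/1000 ≈ 0.0010000)
N + ((48 + 83) + 80)*96 = 1/1000 + ((48 + 83) + 80)*96 = 1/1000 + (131 + 80)*96 = 1/1000 + 211*96 = 1/1000 + 20256 = 20256001/1000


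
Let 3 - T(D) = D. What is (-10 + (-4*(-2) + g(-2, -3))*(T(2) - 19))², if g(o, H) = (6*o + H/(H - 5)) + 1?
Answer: 22201/16 ≈ 1387.6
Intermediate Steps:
g(o, H) = 1 + 6*o + H/(-5 + H) (g(o, H) = (6*o + H/(-5 + H)) + 1 = 1 + 6*o + H/(-5 + H))
T(D) = 3 - D
(-10 + (-4*(-2) + g(-2, -3))*(T(2) - 19))² = (-10 + (-4*(-2) + (-5 - 30*(-2) + 2*(-3) + 6*(-3)*(-2))/(-5 - 3))*((3 - 1*2) - 19))² = (-10 + (8 + (-5 + 60 - 6 + 36)/(-8))*((3 - 2) - 19))² = (-10 + (8 - ⅛*85)*(1 - 19))² = (-10 + (8 - 85/8)*(-18))² = (-10 - 21/8*(-18))² = (-10 + 189/4)² = (149/4)² = 22201/16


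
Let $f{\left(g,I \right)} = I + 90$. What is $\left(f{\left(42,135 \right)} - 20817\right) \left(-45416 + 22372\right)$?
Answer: $474522048$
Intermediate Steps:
$f{\left(g,I \right)} = 90 + I$
$\left(f{\left(42,135 \right)} - 20817\right) \left(-45416 + 22372\right) = \left(\left(90 + 135\right) - 20817\right) \left(-45416 + 22372\right) = \left(225 - 20817\right) \left(-23044\right) = \left(-20592\right) \left(-23044\right) = 474522048$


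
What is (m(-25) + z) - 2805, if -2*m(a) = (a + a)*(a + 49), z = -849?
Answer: -3054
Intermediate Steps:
m(a) = -a*(49 + a) (m(a) = -(a + a)*(a + 49)/2 = -2*a*(49 + a)/2 = -a*(49 + a))
(m(-25) + z) - 2805 = (-1*(-25)*(49 - 25) - 849) - 2805 = (-1*(-25)*24 - 849) - 2805 = (600 - 849) - 2805 = -249 - 2805 = -3054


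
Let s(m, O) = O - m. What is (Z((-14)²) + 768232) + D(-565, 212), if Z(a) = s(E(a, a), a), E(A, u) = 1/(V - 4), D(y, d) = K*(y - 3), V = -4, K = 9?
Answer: 6106529/8 ≈ 7.6332e+5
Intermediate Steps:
D(y, d) = -27 + 9*y (D(y, d) = 9*(y - 3) = 9*(-3 + y) = -27 + 9*y)
E(A, u) = -⅛ (E(A, u) = 1/(-4 - 4) = 1/(-8) = -⅛)
Z(a) = ⅛ + a (Z(a) = a - 1*(-⅛) = a + ⅛ = ⅛ + a)
(Z((-14)²) + 768232) + D(-565, 212) = ((⅛ + (-14)²) + 768232) + (-27 + 9*(-565)) = ((⅛ + 196) + 768232) + (-27 - 5085) = (1569/8 + 768232) - 5112 = 6147425/8 - 5112 = 6106529/8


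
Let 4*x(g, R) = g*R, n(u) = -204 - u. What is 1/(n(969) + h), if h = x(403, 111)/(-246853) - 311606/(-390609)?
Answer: -12441677868/14584726513639 ≈ -0.00085306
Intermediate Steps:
x(g, R) = R*g/4 (x(g, R) = (g*R)/4 = (R*g)/4 = R*g/4)
h = 9361625525/12441677868 (h = ((1/4)*111*403)/(-246853) - 311606/(-390609) = (44733/4)*(-1/246853) - 311606*(-1/390609) = -1443/31852 + 311606/390609 = 9361625525/12441677868 ≈ 0.75244)
1/(n(969) + h) = 1/((-204 - 1*969) + 9361625525/12441677868) = 1/((-204 - 969) + 9361625525/12441677868) = 1/(-1173 + 9361625525/12441677868) = 1/(-14584726513639/12441677868) = -12441677868/14584726513639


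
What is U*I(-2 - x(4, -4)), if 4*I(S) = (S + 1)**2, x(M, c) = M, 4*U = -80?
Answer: -125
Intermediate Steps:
U = -20 (U = (1/4)*(-80) = -20)
I(S) = (1 + S)**2/4 (I(S) = (S + 1)**2/4 = (1 + S)**2/4)
U*I(-2 - x(4, -4)) = -5*(1 + (-2 - 1*4))**2 = -5*(1 + (-2 - 4))**2 = -5*(1 - 6)**2 = -5*(-5)**2 = -5*25 = -20*25/4 = -125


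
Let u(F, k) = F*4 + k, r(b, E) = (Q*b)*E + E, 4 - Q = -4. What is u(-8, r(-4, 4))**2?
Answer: 24336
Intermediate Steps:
Q = 8 (Q = 4 - 1*(-4) = 4 + 4 = 8)
r(b, E) = E + 8*E*b (r(b, E) = (8*b)*E + E = 8*E*b + E = E + 8*E*b)
u(F, k) = k + 4*F (u(F, k) = 4*F + k = k + 4*F)
u(-8, r(-4, 4))**2 = (4*(1 + 8*(-4)) + 4*(-8))**2 = (4*(1 - 32) - 32)**2 = (4*(-31) - 32)**2 = (-124 - 32)**2 = (-156)**2 = 24336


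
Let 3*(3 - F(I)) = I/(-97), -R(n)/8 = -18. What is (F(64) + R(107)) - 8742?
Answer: -2501081/291 ≈ -8594.8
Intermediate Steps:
R(n) = 144 (R(n) = -8*(-18) = 144)
F(I) = 3 + I/291 (F(I) = 3 - I/(3*(-97)) = 3 - I*(-1)/(3*97) = 3 - (-1)*I/291 = 3 + I/291)
(F(64) + R(107)) - 8742 = ((3 + (1/291)*64) + 144) - 8742 = ((3 + 64/291) + 144) - 8742 = (937/291 + 144) - 8742 = 42841/291 - 8742 = -2501081/291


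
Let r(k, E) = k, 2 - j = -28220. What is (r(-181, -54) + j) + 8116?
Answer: 36157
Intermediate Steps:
j = 28222 (j = 2 - 1*(-28220) = 2 + 28220 = 28222)
(r(-181, -54) + j) + 8116 = (-181 + 28222) + 8116 = 28041 + 8116 = 36157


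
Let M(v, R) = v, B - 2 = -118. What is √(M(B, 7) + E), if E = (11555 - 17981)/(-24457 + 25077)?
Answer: I*√12143630/310 ≈ 11.241*I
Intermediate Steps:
B = -116 (B = 2 - 118 = -116)
E = -3213/310 (E = -6426/620 = -6426*1/620 = -3213/310 ≈ -10.365)
√(M(B, 7) + E) = √(-116 - 3213/310) = √(-39173/310) = I*√12143630/310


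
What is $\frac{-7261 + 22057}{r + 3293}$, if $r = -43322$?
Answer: $- \frac{4932}{13343} \approx -0.36963$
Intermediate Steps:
$\frac{-7261 + 22057}{r + 3293} = \frac{-7261 + 22057}{-43322 + 3293} = \frac{14796}{-40029} = 14796 \left(- \frac{1}{40029}\right) = - \frac{4932}{13343}$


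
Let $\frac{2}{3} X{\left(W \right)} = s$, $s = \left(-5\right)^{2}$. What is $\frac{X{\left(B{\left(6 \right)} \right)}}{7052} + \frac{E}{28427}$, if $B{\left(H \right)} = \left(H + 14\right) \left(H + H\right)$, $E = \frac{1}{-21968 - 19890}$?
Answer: $\frac{44621144173}{8391156225032} \approx 0.0053176$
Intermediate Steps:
$s = 25$
$E = - \frac{1}{41858}$ ($E = \frac{1}{-41858} = - \frac{1}{41858} \approx -2.389 \cdot 10^{-5}$)
$B{\left(H \right)} = 2 H \left(14 + H\right)$ ($B{\left(H \right)} = \left(14 + H\right) 2 H = 2 H \left(14 + H\right)$)
$X{\left(W \right)} = \frac{75}{2}$ ($X{\left(W \right)} = \frac{3}{2} \cdot 25 = \frac{75}{2}$)
$\frac{X{\left(B{\left(6 \right)} \right)}}{7052} + \frac{E}{28427} = \frac{75}{2 \cdot 7052} - \frac{1}{41858 \cdot 28427} = \frac{75}{2} \cdot \frac{1}{7052} - \frac{1}{1189897366} = \frac{75}{14104} - \frac{1}{1189897366} = \frac{44621144173}{8391156225032}$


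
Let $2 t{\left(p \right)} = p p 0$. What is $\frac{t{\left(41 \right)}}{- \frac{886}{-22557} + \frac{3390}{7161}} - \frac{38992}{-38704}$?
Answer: $\frac{2437}{2419} \approx 1.0074$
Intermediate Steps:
$t{\left(p \right)} = 0$ ($t{\left(p \right)} = \frac{p p 0}{2} = \frac{p^{2} \cdot 0}{2} = \frac{1}{2} \cdot 0 = 0$)
$\frac{t{\left(41 \right)}}{- \frac{886}{-22557} + \frac{3390}{7161}} - \frac{38992}{-38704} = \frac{0}{- \frac{886}{-22557} + \frac{3390}{7161}} - \frac{38992}{-38704} = \frac{0}{\left(-886\right) \left(- \frac{1}{22557}\right) + 3390 \cdot \frac{1}{7161}} - - \frac{2437}{2419} = \frac{0}{\frac{886}{22557} + \frac{1130}{2387}} + \frac{2437}{2419} = \frac{0}{\frac{27604292}{53843559}} + \frac{2437}{2419} = 0 \cdot \frac{53843559}{27604292} + \frac{2437}{2419} = 0 + \frac{2437}{2419} = \frac{2437}{2419}$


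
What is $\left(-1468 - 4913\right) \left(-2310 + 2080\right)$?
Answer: $1467630$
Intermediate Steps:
$\left(-1468 - 4913\right) \left(-2310 + 2080\right) = \left(-6381\right) \left(-230\right) = 1467630$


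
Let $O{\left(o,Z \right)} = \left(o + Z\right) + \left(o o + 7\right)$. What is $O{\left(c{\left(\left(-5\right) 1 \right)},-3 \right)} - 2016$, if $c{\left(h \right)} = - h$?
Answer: $-1982$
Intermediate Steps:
$O{\left(o,Z \right)} = 7 + Z + o + o^{2}$ ($O{\left(o,Z \right)} = \left(Z + o\right) + \left(o^{2} + 7\right) = \left(Z + o\right) + \left(7 + o^{2}\right) = 7 + Z + o + o^{2}$)
$O{\left(c{\left(\left(-5\right) 1 \right)},-3 \right)} - 2016 = \left(7 - 3 - \left(-5\right) 1 + \left(- \left(-5\right) 1\right)^{2}\right) - 2016 = \left(7 - 3 - -5 + \left(\left(-1\right) \left(-5\right)\right)^{2}\right) - 2016 = \left(7 - 3 + 5 + 5^{2}\right) - 2016 = \left(7 - 3 + 5 + 25\right) - 2016 = 34 - 2016 = -1982$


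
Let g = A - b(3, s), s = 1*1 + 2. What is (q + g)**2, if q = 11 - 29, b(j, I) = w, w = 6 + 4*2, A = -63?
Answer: 9025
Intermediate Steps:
s = 3 (s = 1 + 2 = 3)
w = 14 (w = 6 + 8 = 14)
b(j, I) = 14
q = -18
g = -77 (g = -63 - 1*14 = -63 - 14 = -77)
(q + g)**2 = (-18 - 77)**2 = (-95)**2 = 9025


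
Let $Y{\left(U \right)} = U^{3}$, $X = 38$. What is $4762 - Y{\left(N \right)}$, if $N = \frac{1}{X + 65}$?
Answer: $\frac{5203565973}{1092727} \approx 4762.0$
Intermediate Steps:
$N = \frac{1}{103}$ ($N = \frac{1}{38 + 65} = \frac{1}{103} \approx 0.0097087$)
$4762 - Y{\left(N \right)} = 4762 - \left(\frac{1}{103}\right)^{3} = 4762 - \frac{1}{1092727} = \frac{5203565973}{1092727}$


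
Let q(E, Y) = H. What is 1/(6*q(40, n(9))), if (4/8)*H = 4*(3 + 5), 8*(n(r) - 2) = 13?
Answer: 1/384 ≈ 0.0026042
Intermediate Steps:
n(r) = 29/8 (n(r) = 2 + (1/8)*13 = 2 + 13/8 = 29/8)
H = 64 (H = 2*(4*(3 + 5)) = 2*(4*8) = 2*32 = 64)
q(E, Y) = 64
1/(6*q(40, n(9))) = 1/(6*64) = 1/384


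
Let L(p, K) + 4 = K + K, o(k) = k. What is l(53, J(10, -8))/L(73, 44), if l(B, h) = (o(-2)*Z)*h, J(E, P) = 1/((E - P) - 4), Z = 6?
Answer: -1/98 ≈ -0.010204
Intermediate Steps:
J(E, P) = 1/(-4 + E - P)
L(p, K) = -4 + 2*K (L(p, K) = -4 + (K + K) = -4 + 2*K)
l(B, h) = -12*h (l(B, h) = (-2*6)*h = -12*h)
l(53, J(10, -8))/L(73, 44) = (-12/(-4 + 10 - 1*(-8)))/(-4 + 2*44) = (-12/(-4 + 10 + 8))/(-4 + 88) = -12/14/84 = -12*1/14*(1/84) = -6/7*1/84 = -1/98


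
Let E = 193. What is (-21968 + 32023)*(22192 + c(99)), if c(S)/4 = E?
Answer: 230903020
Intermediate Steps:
c(S) = 772 (c(S) = 4*193 = 772)
(-21968 + 32023)*(22192 + c(99)) = (-21968 + 32023)*(22192 + 772) = 10055*22964 = 230903020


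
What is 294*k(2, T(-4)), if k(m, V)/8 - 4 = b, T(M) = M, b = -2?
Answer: 4704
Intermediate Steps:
k(m, V) = 16 (k(m, V) = 32 + 8*(-2) = 32 - 16 = 16)
294*k(2, T(-4)) = 294*16 = 4704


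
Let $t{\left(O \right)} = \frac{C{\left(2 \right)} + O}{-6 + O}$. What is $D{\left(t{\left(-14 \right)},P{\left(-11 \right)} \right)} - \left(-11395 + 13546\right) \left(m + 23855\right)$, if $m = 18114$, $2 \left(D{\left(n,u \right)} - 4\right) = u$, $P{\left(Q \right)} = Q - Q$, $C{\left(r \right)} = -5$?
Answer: $-90275315$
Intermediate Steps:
$P{\left(Q \right)} = 0$
$t{\left(O \right)} = \frac{-5 + O}{-6 + O}$
$D{\left(n,u \right)} = 4 + \frac{u}{2}$
$D{\left(t{\left(-14 \right)},P{\left(-11 \right)} \right)} - \left(-11395 + 13546\right) \left(m + 23855\right) = \left(4 + \frac{1}{2} \cdot 0\right) - \left(-11395 + 13546\right) \left(18114 + 23855\right) = \left(4 + 0\right) - 2151 \cdot 41969 = 4 - 90275319 = -90275315$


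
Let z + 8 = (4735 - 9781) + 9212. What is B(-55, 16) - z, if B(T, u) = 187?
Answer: -3971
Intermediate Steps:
z = 4158 (z = -8 + ((4735 - 9781) + 9212) = -8 + (-5046 + 9212) = -8 + 4166 = 4158)
B(-55, 16) - z = 187 - 1*4158 = 187 - 4158 = -3971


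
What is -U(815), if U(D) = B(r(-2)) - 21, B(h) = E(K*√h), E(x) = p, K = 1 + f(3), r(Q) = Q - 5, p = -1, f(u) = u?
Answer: 22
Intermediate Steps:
r(Q) = -5 + Q
K = 4 (K = 1 + 3 = 4)
E(x) = -1
B(h) = -1
U(D) = -22 (U(D) = -1 - 21 = -22)
-U(815) = -1*(-22) = 22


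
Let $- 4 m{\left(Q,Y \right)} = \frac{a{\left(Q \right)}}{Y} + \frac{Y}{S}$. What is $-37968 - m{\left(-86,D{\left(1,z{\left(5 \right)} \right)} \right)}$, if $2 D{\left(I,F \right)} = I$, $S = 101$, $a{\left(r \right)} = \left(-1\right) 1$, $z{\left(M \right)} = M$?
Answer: $- \frac{30678547}{808} \approx -37969.0$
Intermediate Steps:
$a{\left(r \right)} = -1$
$D{\left(I,F \right)} = \frac{I}{2}$
$m{\left(Q,Y \right)} = - \frac{Y}{404} + \frac{1}{4 Y}$ ($m{\left(Q,Y \right)} = - \frac{- \frac{1}{Y} + \frac{Y}{101}}{4} = - \frac{Y}{404} + \frac{1}{4 Y}$)
$-37968 - m{\left(-86,D{\left(1,z{\left(5 \right)} \right)} \right)} = -37968 - \frac{101 - \left(\frac{1}{2} \cdot 1\right)^{2}}{404 \cdot \frac{1}{2} \cdot 1} = -37968 - \frac{\frac{1}{\frac{1}{2}} \left(101 - \left(\frac{1}{2}\right)^{2}\right)}{404} = -37968 - \frac{1}{404} \cdot 2 \left(101 - \frac{1}{4}\right) = -37968 - \frac{1}{404} \cdot 2 \cdot \frac{403}{4} = -37968 - \frac{403}{808} = - \frac{30678547}{808}$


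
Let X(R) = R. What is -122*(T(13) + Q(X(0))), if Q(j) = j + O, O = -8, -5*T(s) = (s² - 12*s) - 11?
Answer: 5124/5 ≈ 1024.8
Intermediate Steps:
T(s) = 11/5 - s²/5 + 12*s/5 (T(s) = -((s² - 12*s) - 11)/5 = -(-11 + s² - 12*s)/5 = 11/5 - s²/5 + 12*s/5)
Q(j) = -8 + j (Q(j) = j - 8 = -8 + j)
-122*(T(13) + Q(X(0))) = -122*((11/5 - ⅕*13² + (12/5)*13) + (-8 + 0)) = -122*((11/5 - ⅕*169 + 156/5) - 8) = -122*((11/5 - 169/5 + 156/5) - 8) = -122*(-⅖ - 8) = -122*(-42/5) = 5124/5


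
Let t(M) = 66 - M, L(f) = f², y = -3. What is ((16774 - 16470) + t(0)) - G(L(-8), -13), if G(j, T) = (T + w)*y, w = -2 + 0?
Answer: 325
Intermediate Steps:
w = -2
G(j, T) = 6 - 3*T (G(j, T) = (T - 2)*(-3) = (-2 + T)*(-3) = 6 - 3*T)
((16774 - 16470) + t(0)) - G(L(-8), -13) = ((16774 - 16470) + (66 - 1*0)) - (6 - 3*(-13)) = (304 + (66 + 0)) - (6 + 39) = (304 + 66) - 1*45 = 370 - 45 = 325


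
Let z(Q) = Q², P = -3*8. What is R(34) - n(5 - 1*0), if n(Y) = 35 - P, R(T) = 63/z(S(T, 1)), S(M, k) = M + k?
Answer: -10316/175 ≈ -58.949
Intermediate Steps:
P = -24
R(T) = 63/(1 + T)² (R(T) = 63/((T + 1)²) = 63/((1 + T)²) = 63/(1 + T)²)
n(Y) = 59 (n(Y) = 35 - 1*(-24) = 35 + 24 = 59)
R(34) - n(5 - 1*0) = 63/(1 + 34)² - 1*59 = 63/35² - 59 = 63*(1/1225) - 59 = 9/175 - 59 = -10316/175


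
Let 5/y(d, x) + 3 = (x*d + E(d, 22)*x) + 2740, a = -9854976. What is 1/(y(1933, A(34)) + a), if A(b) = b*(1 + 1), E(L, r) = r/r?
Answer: -134249/1323020673019 ≈ -1.0147e-7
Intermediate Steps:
E(L, r) = 1
A(b) = 2*b (A(b) = b*2 = 2*b)
y(d, x) = 5/(2737 + x + d*x) (y(d, x) = 5/(-3 + ((x*d + 1*x) + 2740)) = 5/(-3 + ((d*x + x) + 2740)) = 5/(-3 + ((x + d*x) + 2740)) = 5/(-3 + (2740 + x + d*x)) = 5/(2737 + x + d*x))
1/(y(1933, A(34)) + a) = 1/(5/(2737 + 2*34 + 1933*(2*34)) - 9854976) = 1/(5/(2737 + 68 + 1933*68) - 9854976) = 1/(5/(2737 + 68 + 131444) - 9854976) = 1/(5/134249 - 9854976) = 1/(-1323020673019/134249) = -134249/1323020673019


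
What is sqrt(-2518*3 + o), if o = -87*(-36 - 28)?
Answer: I*sqrt(1986) ≈ 44.565*I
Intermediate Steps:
o = 5568 (o = -87*(-64) = 5568)
sqrt(-2518*3 + o) = sqrt(-2518*3 + 5568) = sqrt(-7554 + 5568) = sqrt(-1986) = I*sqrt(1986)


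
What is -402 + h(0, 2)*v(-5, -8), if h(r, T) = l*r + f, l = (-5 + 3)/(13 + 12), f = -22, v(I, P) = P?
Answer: -226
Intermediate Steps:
l = -2/25 ≈ -0.080000
h(r, T) = -22 - 2*r/25 (h(r, T) = -2*r/25 - 22 = -22 - 2*r/25)
-402 + h(0, 2)*v(-5, -8) = -402 + (-22 - 2/25*0)*(-8) = -402 + (-22 + 0)*(-8) = -402 - 22*(-8) = -402 + 176 = -226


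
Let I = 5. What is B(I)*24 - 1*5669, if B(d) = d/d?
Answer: -5645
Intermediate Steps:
B(d) = 1
B(I)*24 - 1*5669 = 1*24 - 1*5669 = 24 - 5669 = -5645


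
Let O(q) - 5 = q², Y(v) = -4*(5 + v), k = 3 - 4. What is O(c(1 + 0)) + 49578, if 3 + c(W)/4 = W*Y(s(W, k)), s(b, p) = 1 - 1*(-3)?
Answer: 73919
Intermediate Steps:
k = -1
s(b, p) = 4 (s(b, p) = 1 + 3 = 4)
Y(v) = -20 - 4*v (Y(v) = -4*(5 + v) = -20 - 4*v)
c(W) = -12 - 144*W (c(W) = -12 + 4*(W*(-20 - 4*4)) = -12 + 4*(W*(-20 - 16)) = -12 + 4*(W*(-36)) = -12 + 4*(-36*W) = -12 - 144*W)
O(q) = 5 + q²
O(c(1 + 0)) + 49578 = (5 + (-12 - 144*(1 + 0))²) + 49578 = (5 + (-12 - 144*1)²) + 49578 = (5 + (-12 - 144)²) + 49578 = (5 + (-156)²) + 49578 = (5 + 24336) + 49578 = 24341 + 49578 = 73919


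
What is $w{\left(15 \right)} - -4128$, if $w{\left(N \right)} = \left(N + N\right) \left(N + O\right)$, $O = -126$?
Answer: $798$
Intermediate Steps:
$w{\left(N \right)} = 2 N \left(-126 + N\right)$ ($w{\left(N \right)} = \left(N + N\right) \left(N - 126\right) = 2 N \left(-126 + N\right)$)
$w{\left(15 \right)} - -4128 = 2 \cdot 15 \left(-126 + 15\right) - -4128 = 2 \cdot 15 \left(-111\right) + 4128 = -3330 + 4128 = 798$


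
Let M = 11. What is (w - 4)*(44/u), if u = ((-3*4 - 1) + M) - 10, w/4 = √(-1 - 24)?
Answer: 44/3 - 220*I/3 ≈ 14.667 - 73.333*I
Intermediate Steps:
w = 20*I (w = 4*√(-1 - 24) = 4*√(-25) = 4*(5*I) = 20*I ≈ 20.0*I)
u = -12 (u = ((-3*4 - 1) + 11) - 10 = ((-12 - 1) + 11) - 10 = (-13 + 11) - 10 = -2 - 10 = -12)
(w - 4)*(44/u) = (20*I - 4)*(44/(-12)) = (-4 + 20*I)*(44*(-1/12)) = (-4 + 20*I)*(-11/3) = 44/3 - 220*I/3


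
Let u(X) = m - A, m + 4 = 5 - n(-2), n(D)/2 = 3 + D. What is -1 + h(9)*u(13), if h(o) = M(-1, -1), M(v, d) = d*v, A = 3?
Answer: -5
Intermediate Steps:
n(D) = 6 + 2*D (n(D) = 2*(3 + D) = 6 + 2*D)
m = -1 (m = -4 + (5 - (6 + 2*(-2))) = -4 + (5 - (6 - 4)) = -4 + (5 - 1*2) = -4 + (5 - 2) = -4 + 3 = -1)
h(o) = 1 (h(o) = -1*(-1) = 1)
u(X) = -4 (u(X) = -1 - 1*3 = -1 - 3 = -4)
-1 + h(9)*u(13) = -1 + 1*(-4) = -1 - 4 = -5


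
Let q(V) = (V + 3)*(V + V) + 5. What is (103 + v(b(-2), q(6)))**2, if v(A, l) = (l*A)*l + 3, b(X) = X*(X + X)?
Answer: 10456698564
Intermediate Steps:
b(X) = 2*X**2 (b(X) = X*(2*X) = 2*X**2)
q(V) = 5 + 2*V*(3 + V) (q(V) = (3 + V)*(2*V) + 5 = 2*V*(3 + V) + 5 = 5 + 2*V*(3 + V))
v(A, l) = 3 + A*l**2 (v(A, l) = (A*l)*l + 3 = A*l**2 + 3 = 3 + A*l**2)
(103 + v(b(-2), q(6)))**2 = (103 + (3 + (2*(-2)**2)*(5 + 2*6**2 + 6*6)**2))**2 = (103 + (3 + (2*4)*(5 + 2*36 + 36)**2))**2 = (103 + (3 + 8*(5 + 72 + 36)**2))**2 = (103 + (3 + 8*113**2))**2 = (103 + (3 + 8*12769))**2 = (103 + (3 + 102152))**2 = (103 + 102155)**2 = 102258**2 = 10456698564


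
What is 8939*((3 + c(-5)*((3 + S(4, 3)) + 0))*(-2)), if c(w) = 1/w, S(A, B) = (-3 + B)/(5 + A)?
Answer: -214536/5 ≈ -42907.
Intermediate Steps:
S(A, B) = (-3 + B)/(5 + A)
8939*((3 + c(-5)*((3 + S(4, 3)) + 0))*(-2)) = 8939*((3 + ((3 + (-3 + 3)/(5 + 4)) + 0)/(-5))*(-2)) = 8939*((3 - ((3 + 0/9) + 0)/5)*(-2)) = 8939*((3 - ((3 + (⅑)*0) + 0)/5)*(-2)) = 8939*((3 - ((3 + 0) + 0)/5)*(-2)) = 8939*((3 - (3 + 0)/5)*(-2)) = 8939*((3 - ⅕*3)*(-2)) = 8939*((3 - ⅗)*(-2)) = 8939*((12/5)*(-2)) = 8939*(-24/5) = -214536/5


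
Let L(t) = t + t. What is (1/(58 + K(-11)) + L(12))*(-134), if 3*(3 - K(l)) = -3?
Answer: -99763/31 ≈ -3218.2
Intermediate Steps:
L(t) = 2*t
K(l) = 4 (K(l) = 3 - ⅓*(-3) = 3 + 1 = 4)
(1/(58 + K(-11)) + L(12))*(-134) = (1/(58 + 4) + 2*12)*(-134) = (1/62 + 24)*(-134) = (1489/62)*(-134) = -99763/31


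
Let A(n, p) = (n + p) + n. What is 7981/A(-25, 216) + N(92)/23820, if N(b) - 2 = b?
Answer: 23765378/494265 ≈ 48.082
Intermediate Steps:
A(n, p) = p + 2*n
N(b) = 2 + b
7981/A(-25, 216) + N(92)/23820 = 7981/(216 + 2*(-25)) + (2 + 92)/23820 = 7981/(216 - 50) + 94*(1/23820) = 7981/166 + 47/11910 = 23765378/494265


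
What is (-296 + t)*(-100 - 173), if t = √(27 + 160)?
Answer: 80808 - 273*√187 ≈ 77075.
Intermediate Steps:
t = √187 ≈ 13.675
(-296 + t)*(-100 - 173) = (-296 + √187)*(-100 - 173) = (-296 + √187)*(-273) = 80808 - 273*√187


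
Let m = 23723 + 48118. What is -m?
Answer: -71841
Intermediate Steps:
m = 71841
-m = -1*71841 = -71841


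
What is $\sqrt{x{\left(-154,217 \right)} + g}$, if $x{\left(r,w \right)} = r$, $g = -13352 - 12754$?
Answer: $2 i \sqrt{6565} \approx 162.05 i$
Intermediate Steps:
$g = -26106$
$\sqrt{x{\left(-154,217 \right)} + g} = \sqrt{-154 - 26106} = \sqrt{-26260} = 2 i \sqrt{6565}$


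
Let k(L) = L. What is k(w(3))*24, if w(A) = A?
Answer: 72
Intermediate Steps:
k(w(3))*24 = 3*24 = 72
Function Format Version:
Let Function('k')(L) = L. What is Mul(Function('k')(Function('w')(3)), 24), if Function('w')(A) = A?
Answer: 72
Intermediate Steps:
Mul(Function('k')(Function('w')(3)), 24) = Mul(3, 24) = 72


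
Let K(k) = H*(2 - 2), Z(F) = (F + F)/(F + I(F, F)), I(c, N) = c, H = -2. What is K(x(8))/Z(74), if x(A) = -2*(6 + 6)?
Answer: 0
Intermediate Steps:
Z(F) = 1 (Z(F) = (F + F)/(F + F) = (2*F)/((2*F)) = (2*F)*(1/(2*F)) = 1)
x(A) = -24 (x(A) = -2*12 = -24)
K(k) = 0 (K(k) = -2*(2 - 2) = -2*0 = 0)
K(x(8))/Z(74) = 0/1 = 0*1 = 0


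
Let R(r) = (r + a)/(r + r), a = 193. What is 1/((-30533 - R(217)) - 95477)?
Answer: -217/27344375 ≈ -7.9358e-6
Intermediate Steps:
R(r) = (193 + r)/(2*r) (R(r) = (r + 193)/(r + r) = (193 + r)/((2*r)) = (193 + r)*(1/(2*r)) = (193 + r)/(2*r))
1/((-30533 - R(217)) - 95477) = 1/((-30533 - (193 + 217)/(2*217)) - 95477) = 1/((-30533 - 410/(2*217)) - 95477) = 1/((-30533 - 1*205/217) - 95477) = 1/((-30533 - 205/217) - 95477) = 1/(-6625866/217 - 95477) = 1/(-27344375/217) = -217/27344375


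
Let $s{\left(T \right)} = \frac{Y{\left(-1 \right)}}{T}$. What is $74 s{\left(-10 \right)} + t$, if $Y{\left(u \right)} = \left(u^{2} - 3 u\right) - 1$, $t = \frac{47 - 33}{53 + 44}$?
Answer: $- \frac{10697}{485} \approx -22.056$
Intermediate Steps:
$t = \frac{14}{97} \approx 0.14433$
$Y{\left(u \right)} = -1 + u^{2} - 3 u$
$s{\left(T \right)} = \frac{3}{T}$ ($s{\left(T \right)} = \frac{-1 + \left(-1\right)^{2} - -3}{T} = \frac{-1 + 1 + 3}{T} = \frac{3}{T}$)
$74 s{\left(-10 \right)} + t = 74 \frac{3}{-10} + \frac{14}{97} = 74 \cdot 3 \left(- \frac{1}{10}\right) + \frac{14}{97} = 74 \left(- \frac{3}{10}\right) + \frac{14}{97} = - \frac{111}{5} + \frac{14}{97} = - \frac{10697}{485}$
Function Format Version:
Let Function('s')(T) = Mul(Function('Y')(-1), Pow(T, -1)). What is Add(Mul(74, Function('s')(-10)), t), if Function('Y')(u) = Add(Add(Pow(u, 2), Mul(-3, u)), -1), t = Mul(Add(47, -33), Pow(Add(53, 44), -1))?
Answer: Rational(-10697, 485) ≈ -22.056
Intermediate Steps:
t = Rational(14, 97) (t = Mul(14, Pow(97, -1)) = Mul(14, Rational(1, 97)) = Rational(14, 97) ≈ 0.14433)
Function('Y')(u) = Add(-1, Pow(u, 2), Mul(-3, u))
Function('s')(T) = Mul(3, Pow(T, -1)) (Function('s')(T) = Mul(Add(-1, Pow(-1, 2), Mul(-3, -1)), Pow(T, -1)) = Mul(Add(-1, 1, 3), Pow(T, -1)) = Mul(3, Pow(T, -1)))
Add(Mul(74, Function('s')(-10)), t) = Add(Mul(74, Mul(3, Pow(-10, -1))), Rational(14, 97)) = Add(Mul(74, Mul(3, Rational(-1, 10))), Rational(14, 97)) = Add(Mul(74, Rational(-3, 10)), Rational(14, 97)) = Add(Rational(-111, 5), Rational(14, 97)) = Rational(-10697, 485)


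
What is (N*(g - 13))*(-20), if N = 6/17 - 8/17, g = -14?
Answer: -1080/17 ≈ -63.529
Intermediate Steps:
N = -2/17 (N = 6*(1/17) - 8*1/17 = 6/17 - 8/17 = -2/17 ≈ -0.11765)
(N*(g - 13))*(-20) = -2*(-14 - 13)/17*(-20) = -2/17*(-27)*(-20) = (54/17)*(-20) = -1080/17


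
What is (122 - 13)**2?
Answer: 11881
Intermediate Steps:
(122 - 13)**2 = 109**2 = 11881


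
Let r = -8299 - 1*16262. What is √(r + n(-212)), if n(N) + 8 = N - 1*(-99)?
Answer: I*√24682 ≈ 157.1*I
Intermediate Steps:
n(N) = 91 + N (n(N) = -8 + (N - 1*(-99)) = -8 + (N + 99) = -8 + (99 + N) = 91 + N)
r = -24561 (r = -8299 - 16262 = -24561)
√(r + n(-212)) = √(-24561 + (91 - 212)) = √(-24561 - 121) = √(-24682) = I*√24682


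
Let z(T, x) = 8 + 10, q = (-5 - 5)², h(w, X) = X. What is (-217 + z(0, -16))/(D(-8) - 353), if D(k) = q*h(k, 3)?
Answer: 199/53 ≈ 3.7547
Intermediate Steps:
q = 100 (q = (-10)² = 100)
D(k) = 300 (D(k) = 100*3 = 300)
z(T, x) = 18
(-217 + z(0, -16))/(D(-8) - 353) = (-217 + 18)/(300 - 353) = -199/(-53) = -199*(-1/53) = 199/53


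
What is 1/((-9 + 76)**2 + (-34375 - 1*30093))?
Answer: -1/59979 ≈ -1.6673e-5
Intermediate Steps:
1/((-9 + 76)**2 + (-34375 - 1*30093)) = 1/(67**2 + (-34375 - 30093)) = 1/(4489 - 64468) = 1/(-59979) = -1/59979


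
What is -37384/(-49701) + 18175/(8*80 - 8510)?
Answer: -121820719/78229374 ≈ -1.5572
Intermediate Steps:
-37384/(-49701) + 18175/(8*80 - 8510) = -37384*(-1/49701) + 18175/(640 - 8510) = 37384/49701 + 18175/(-7870) = 37384/49701 + 18175*(-1/7870) = 37384/49701 - 3635/1574 = -121820719/78229374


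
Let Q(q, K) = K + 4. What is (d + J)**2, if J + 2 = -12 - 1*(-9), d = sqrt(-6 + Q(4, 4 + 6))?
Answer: 33 - 20*sqrt(2) ≈ 4.7157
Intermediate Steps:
Q(q, K) = 4 + K
d = 2*sqrt(2) (d = sqrt(-6 + (4 + (4 + 6))) = sqrt(-6 + (4 + 10)) = sqrt(-6 + 14) = sqrt(8) = 2*sqrt(2) ≈ 2.8284)
J = -5 (J = -2 + (-12 - 1*(-9)) = -2 + (-12 + 9) = -2 - 3 = -5)
(d + J)**2 = (2*sqrt(2) - 5)**2 = (-5 + 2*sqrt(2))**2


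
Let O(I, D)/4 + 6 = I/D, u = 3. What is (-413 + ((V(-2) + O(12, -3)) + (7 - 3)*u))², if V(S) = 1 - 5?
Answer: 198025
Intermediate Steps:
V(S) = -4
O(I, D) = -24 + 4*I/D (O(I, D) = -24 + 4*(I/D) = -24 + 4*I/D)
(-413 + ((V(-2) + O(12, -3)) + (7 - 3)*u))² = (-413 + ((-4 + (-24 + 4*12/(-3))) + (7 - 3)*3))² = (-413 + ((-4 + (-24 + 4*12*(-⅓))) + 4*3))² = (-413 + ((-4 + (-24 - 16)) + 12))² = (-413 + ((-4 - 40) + 12))² = (-413 + (-44 + 12))² = (-413 - 32)² = (-445)² = 198025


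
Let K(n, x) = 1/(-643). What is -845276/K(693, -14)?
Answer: 543512468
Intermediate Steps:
K(n, x) = -1/643
-845276/K(693, -14) = -845276/(-1/643) = -845276*(-643) = 543512468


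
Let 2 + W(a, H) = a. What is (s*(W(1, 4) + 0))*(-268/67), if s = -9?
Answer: -36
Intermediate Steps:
W(a, H) = -2 + a
(s*(W(1, 4) + 0))*(-268/67) = (-9*((-2 + 1) + 0))*(-268/67) = (-9*(-1 + 0))*(-268*1/67) = -9*(-1)*(-4) = 9*(-4) = -36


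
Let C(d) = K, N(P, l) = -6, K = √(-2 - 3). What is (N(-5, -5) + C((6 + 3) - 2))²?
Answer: (6 - I*√5)² ≈ 31.0 - 26.833*I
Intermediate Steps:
K = I*√5 (K = √(-5) = I*√5 ≈ 2.2361*I)
C(d) = I*√5
(N(-5, -5) + C((6 + 3) - 2))² = (-6 + I*√5)²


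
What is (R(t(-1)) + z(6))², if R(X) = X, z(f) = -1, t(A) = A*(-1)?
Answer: 0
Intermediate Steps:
t(A) = -A
(R(t(-1)) + z(6))² = (-1*(-1) - 1)² = (1 - 1)² = 0² = 0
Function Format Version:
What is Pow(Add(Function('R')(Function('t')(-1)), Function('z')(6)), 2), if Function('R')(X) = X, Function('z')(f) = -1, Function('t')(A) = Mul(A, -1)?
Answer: 0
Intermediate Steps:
Function('t')(A) = Mul(-1, A)
Pow(Add(Function('R')(Function('t')(-1)), Function('z')(6)), 2) = Pow(Add(Mul(-1, -1), -1), 2) = Pow(Add(1, -1), 2) = Pow(0, 2) = 0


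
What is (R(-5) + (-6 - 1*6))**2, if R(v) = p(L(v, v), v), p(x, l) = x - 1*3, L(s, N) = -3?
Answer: 324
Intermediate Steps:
p(x, l) = -3 + x (p(x, l) = x - 3 = -3 + x)
R(v) = -6 (R(v) = -3 - 3 = -6)
(R(-5) + (-6 - 1*6))**2 = (-6 + (-6 - 1*6))**2 = (-6 + (-6 - 6))**2 = (-6 - 12)**2 = (-18)**2 = 324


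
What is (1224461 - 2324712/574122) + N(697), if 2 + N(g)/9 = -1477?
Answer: 115890922598/95687 ≈ 1.2111e+6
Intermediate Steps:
N(g) = -13311 (N(g) = -18 + 9*(-1477) = -18 - 13293 = -13311)
(1224461 - 2324712/574122) + N(697) = (1224461 - 2324712/574122) - 13311 = (1224461 - 2324712*1/574122) - 13311 = (1224461 - 387452/95687) - 13311 = 117164612255/95687 - 13311 = 115890922598/95687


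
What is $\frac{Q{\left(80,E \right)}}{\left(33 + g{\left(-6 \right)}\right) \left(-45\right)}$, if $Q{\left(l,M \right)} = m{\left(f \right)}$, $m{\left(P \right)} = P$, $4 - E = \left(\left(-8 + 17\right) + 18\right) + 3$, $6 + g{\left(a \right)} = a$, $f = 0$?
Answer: $0$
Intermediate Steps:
$g{\left(a \right)} = -6 + a$
$E = -26$ ($E = 4 - \left(\left(\left(-8 + 17\right) + 18\right) + 3\right) = 4 - \left(\left(9 + 18\right) + 3\right) = 4 - \left(27 + 3\right) = 4 - 30 = -26$)
$Q{\left(l,M \right)} = 0$
$\frac{Q{\left(80,E \right)}}{\left(33 + g{\left(-6 \right)}\right) \left(-45\right)} = \frac{0}{\left(33 - 12\right) \left(-45\right)} = \frac{0}{21 \left(-45\right)} = \frac{0}{-945} = 0 \left(- \frac{1}{945}\right) = 0$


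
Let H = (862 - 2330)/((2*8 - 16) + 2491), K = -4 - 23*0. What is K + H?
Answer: -11432/2491 ≈ -4.5893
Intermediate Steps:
K = -4 (K = -4 + 0 = -4)
H = -1468/2491 (H = -1468/((16 - 16) + 2491) = -1468/(0 + 2491) = -1468/2491 ≈ -0.58932)
K + H = -4 - 1468/2491 = -11432/2491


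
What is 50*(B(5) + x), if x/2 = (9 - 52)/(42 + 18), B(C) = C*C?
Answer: 3535/3 ≈ 1178.3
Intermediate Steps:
B(C) = C²
x = -43/30 (x = 2*((9 - 52)/(42 + 18)) = 2*(-43/60) = -43/30 ≈ -1.4333)
50*(B(5) + x) = 50*(5² - 43/30) = 50*(25 - 43/30) = 50*(707/30) = 3535/3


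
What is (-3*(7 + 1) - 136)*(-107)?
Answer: 17120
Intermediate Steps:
(-3*(7 + 1) - 136)*(-107) = (-3*8 - 136)*(-107) = (-24 - 136)*(-107) = -160*(-107) = 17120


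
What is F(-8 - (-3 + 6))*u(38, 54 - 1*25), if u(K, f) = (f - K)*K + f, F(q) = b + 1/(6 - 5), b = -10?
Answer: 2817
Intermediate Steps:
F(q) = -9 (F(q) = -10 + 1/(6 - 5) = -10 + 1/1 = -10 + 1 = -9)
u(K, f) = f + K*(f - K) (u(K, f) = K*(f - K) + f = f + K*(f - K))
F(-8 - (-3 + 6))*u(38, 54 - 1*25) = -9*((54 - 1*25) - 1*38² + 38*(54 - 1*25)) = -9*((54 - 25) - 1*1444 + 38*(54 - 25)) = -9*(29 - 1444 + 38*29) = -9*(29 - 1444 + 1102) = -9*(-313) = 2817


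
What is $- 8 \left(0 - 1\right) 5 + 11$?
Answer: $51$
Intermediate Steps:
$- 8 \left(0 - 1\right) 5 + 11 = - 8 \left(\left(-1\right) 5\right) + 11 = \left(-8\right) \left(-5\right) + 11 = 40 + 11 = 51$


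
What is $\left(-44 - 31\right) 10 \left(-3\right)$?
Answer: $2250$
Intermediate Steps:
$\left(-44 - 31\right) 10 \left(-3\right) = \left(-75\right) 10 \left(-3\right) = \left(-750\right) \left(-3\right) = 2250$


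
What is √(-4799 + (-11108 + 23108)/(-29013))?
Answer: I*√448880712559/9671 ≈ 69.278*I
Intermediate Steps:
√(-4799 + (-11108 + 23108)/(-29013)) = √(-4799 + 12000*(-1/29013)) = √(-4799 - 4000/9671) = √(-46415129/9671) = I*√448880712559/9671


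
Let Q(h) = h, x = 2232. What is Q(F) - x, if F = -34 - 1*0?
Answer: -2266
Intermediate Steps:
F = -34 (F = -34 + 0 = -34)
Q(F) - x = -34 - 1*2232 = -34 - 2232 = -2266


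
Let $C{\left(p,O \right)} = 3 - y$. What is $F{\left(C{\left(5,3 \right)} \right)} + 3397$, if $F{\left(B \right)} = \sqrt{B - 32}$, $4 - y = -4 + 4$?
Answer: $3397 + i \sqrt{33} \approx 3397.0 + 5.7446 i$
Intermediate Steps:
$y = 4$ ($y = 4 - \left(-4 + 4\right) = 4 - 0 = 4 + 0 = 4$)
$C{\left(p,O \right)} = -1$ ($C{\left(p,O \right)} = 3 - 4 = -1$)
$F{\left(B \right)} = \sqrt{-32 + B}$
$F{\left(C{\left(5,3 \right)} \right)} + 3397 = \sqrt{-32 - 1} + 3397 = \sqrt{-33} + 3397 = i \sqrt{33} + 3397 = 3397 + i \sqrt{33}$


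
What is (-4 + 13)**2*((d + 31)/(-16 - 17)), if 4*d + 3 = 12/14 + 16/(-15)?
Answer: -10377/140 ≈ -74.121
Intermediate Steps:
d = -337/420 (d = -3/4 + (12/14 + 16/(-15))/4 = -3/4 + (12*(1/14) + 16*(-1/15))/4 = -3/4 + (6/7 - 16/15)/4 = -3/4 + (1/4)*(-22/105) = -3/4 - 11/210 = -337/420 ≈ -0.80238)
(-4 + 13)**2*((d + 31)/(-16 - 17)) = (-4 + 13)**2*((-337/420 + 31)/(-16 - 17)) = 9**2*((12683/420)/(-33)) = 81*((12683/420)*(-1/33)) = 81*(-1153/1260) = -10377/140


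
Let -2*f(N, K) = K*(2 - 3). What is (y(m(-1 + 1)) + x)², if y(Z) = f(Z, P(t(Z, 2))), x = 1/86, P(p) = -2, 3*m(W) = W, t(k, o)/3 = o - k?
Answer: 7225/7396 ≈ 0.97688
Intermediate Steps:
t(k, o) = -3*k + 3*o (t(k, o) = 3*(o - k) = -3*k + 3*o)
m(W) = W/3
f(N, K) = K/2 (f(N, K) = -K*(2 - 3)/2 = -K*(-1)/2 = -(-1)*K/2 = K/2)
x = 1/86 ≈ 0.011628
y(Z) = -1 (y(Z) = (½)*(-2) = -1)
(y(m(-1 + 1)) + x)² = (-1 + 1/86)² = (-85/86)² = 7225/7396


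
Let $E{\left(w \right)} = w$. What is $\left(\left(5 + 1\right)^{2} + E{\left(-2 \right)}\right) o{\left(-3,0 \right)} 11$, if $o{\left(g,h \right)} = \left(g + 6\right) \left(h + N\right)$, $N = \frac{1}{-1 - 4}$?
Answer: $- \frac{1122}{5} \approx -224.4$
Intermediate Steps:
$N = - \frac{1}{5}$ ($N = \frac{1}{-5} = - \frac{1}{5} \approx -0.2$)
$o{\left(g,h \right)} = \left(6 + g\right) \left(- \frac{1}{5} + h\right)$ ($o{\left(g,h \right)} = \left(g + 6\right) \left(h - \frac{1}{5}\right) = \left(6 + g\right) \left(- \frac{1}{5} + h\right)$)
$\left(\left(5 + 1\right)^{2} + E{\left(-2 \right)}\right) o{\left(-3,0 \right)} 11 = \left(\left(5 + 1\right)^{2} - 2\right) \left(- \frac{6}{5} + 6 \cdot 0 - - \frac{3}{5} - 0\right) 11 = \left(6^{2} - 2\right) \left(- \frac{6}{5} + 0 + \frac{3}{5} + 0\right) 11 = \left(36 - 2\right) \left(- \frac{3}{5}\right) 11 = 34 \left(- \frac{3}{5}\right) 11 = \left(- \frac{102}{5}\right) 11 = - \frac{1122}{5}$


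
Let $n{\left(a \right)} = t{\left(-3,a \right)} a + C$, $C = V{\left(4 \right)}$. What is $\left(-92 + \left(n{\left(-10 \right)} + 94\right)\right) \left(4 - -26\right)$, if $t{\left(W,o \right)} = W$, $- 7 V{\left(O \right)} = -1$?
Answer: $\frac{6750}{7} \approx 964.29$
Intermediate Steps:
$V{\left(O \right)} = \frac{1}{7}$ ($V{\left(O \right)} = \left(- \frac{1}{7}\right) \left(-1\right) = \frac{1}{7}$)
$C = \frac{1}{7} \approx 0.14286$
$n{\left(a \right)} = \frac{1}{7} - 3 a$ ($n{\left(a \right)} = - 3 a + \frac{1}{7} = \frac{1}{7} - 3 a$)
$\left(-92 + \left(n{\left(-10 \right)} + 94\right)\right) \left(4 - -26\right) = \left(-92 + \left(\left(\frac{1}{7} - -30\right) + 94\right)\right) \left(4 - -26\right) = \left(-92 + \left(\left(\frac{1}{7} + 30\right) + 94\right)\right) \left(4 + 26\right) = \left(-92 + \left(\frac{211}{7} + 94\right)\right) 30 = \left(-92 + \frac{869}{7}\right) 30 = \frac{225}{7} \cdot 30 = \frac{6750}{7}$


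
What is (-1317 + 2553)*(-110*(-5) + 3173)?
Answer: 4601628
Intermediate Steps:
(-1317 + 2553)*(-110*(-5) + 3173) = 1236*(550 + 3173) = 1236*3723 = 4601628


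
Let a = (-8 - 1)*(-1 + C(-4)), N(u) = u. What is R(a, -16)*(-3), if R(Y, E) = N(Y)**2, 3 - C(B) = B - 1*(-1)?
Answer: -6075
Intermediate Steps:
C(B) = 2 - B (C(B) = 3 - (B - 1*(-1)) = 3 - (B + 1) = 3 - (1 + B) = 3 + (-1 - B) = 2 - B)
a = -45 (a = (-8 - 1)*(-1 + (2 - 1*(-4))) = -9*(-1 + (2 + 4)) = -9*(-1 + 6) = -9*5 = -45)
R(Y, E) = Y**2
R(a, -16)*(-3) = (-45)**2*(-3) = 2025*(-3) = -6075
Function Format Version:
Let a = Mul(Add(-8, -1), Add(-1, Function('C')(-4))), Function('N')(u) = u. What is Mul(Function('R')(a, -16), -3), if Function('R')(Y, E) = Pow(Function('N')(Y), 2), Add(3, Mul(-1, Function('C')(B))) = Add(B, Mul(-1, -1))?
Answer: -6075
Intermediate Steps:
Function('C')(B) = Add(2, Mul(-1, B)) (Function('C')(B) = Add(3, Mul(-1, Add(B, Mul(-1, -1)))) = Add(3, Mul(-1, Add(B, 1))) = Add(3, Mul(-1, Add(1, B))) = Add(3, Add(-1, Mul(-1, B))) = Add(2, Mul(-1, B)))
a = -45 (a = Mul(Add(-8, -1), Add(-1, Add(2, Mul(-1, -4)))) = Mul(-9, Add(-1, Add(2, 4))) = Mul(-9, Add(-1, 6)) = Mul(-9, 5) = -45)
Function('R')(Y, E) = Pow(Y, 2)
Mul(Function('R')(a, -16), -3) = Mul(Pow(-45, 2), -3) = Mul(2025, -3) = -6075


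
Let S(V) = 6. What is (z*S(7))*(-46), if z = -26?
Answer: 7176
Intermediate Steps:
(z*S(7))*(-46) = -26*6*(-46) = -156*(-46) = 7176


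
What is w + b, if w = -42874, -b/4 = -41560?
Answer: 123366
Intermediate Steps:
b = 166240 (b = -4*(-41560) = 166240)
w + b = -42874 + 166240 = 123366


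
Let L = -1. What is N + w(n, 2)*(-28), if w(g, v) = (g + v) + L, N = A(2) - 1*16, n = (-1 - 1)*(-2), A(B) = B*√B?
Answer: -156 + 2*√2 ≈ -153.17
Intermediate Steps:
A(B) = B^(3/2)
n = 4 (n = -2*(-2) = 4)
N = -16 + 2*√2 (N = 2^(3/2) - 1*16 = 2*√2 - 16 = -16 + 2*√2 ≈ -13.172)
w(g, v) = -1 + g + v (w(g, v) = (g + v) - 1 = -1 + g + v)
N + w(n, 2)*(-28) = (-16 + 2*√2) + (-1 + 4 + 2)*(-28) = (-16 + 2*√2) + 5*(-28) = (-16 + 2*√2) - 140 = -156 + 2*√2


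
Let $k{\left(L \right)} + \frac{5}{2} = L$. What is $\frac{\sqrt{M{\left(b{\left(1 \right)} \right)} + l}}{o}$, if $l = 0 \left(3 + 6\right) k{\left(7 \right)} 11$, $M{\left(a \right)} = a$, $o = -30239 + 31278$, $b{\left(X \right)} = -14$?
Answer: $\frac{i \sqrt{14}}{1039} \approx 0.0036012 i$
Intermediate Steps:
$k{\left(L \right)} = - \frac{5}{2} + L$
$o = 1039$
$l = 0$ ($l = 0 \left(3 + 6\right) \left(- \frac{5}{2} + 7\right) 11 = 0 \cdot 9 \cdot \frac{9}{2} \cdot 11 = 0 \cdot \frac{9}{2} \cdot 11 = 0 \cdot 11 = 0$)
$\frac{\sqrt{M{\left(b{\left(1 \right)} \right)} + l}}{o} = \frac{\sqrt{-14 + 0}}{1039} = \sqrt{-14} \cdot \frac{1}{1039} = i \sqrt{14} \cdot \frac{1}{1039} = \frac{i \sqrt{14}}{1039}$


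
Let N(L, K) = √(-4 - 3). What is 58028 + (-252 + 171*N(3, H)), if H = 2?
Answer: 57776 + 171*I*√7 ≈ 57776.0 + 452.42*I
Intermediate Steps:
N(L, K) = I*√7 (N(L, K) = √(-7) = I*√7)
58028 + (-252 + 171*N(3, H)) = 58028 + (-252 + 171*(I*√7)) = 58028 + (-252 + 171*I*√7) = 57776 + 171*I*√7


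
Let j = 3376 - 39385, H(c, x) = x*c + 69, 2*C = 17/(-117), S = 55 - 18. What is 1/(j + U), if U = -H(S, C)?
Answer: -234/8441623 ≈ -2.7720e-5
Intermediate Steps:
S = 37
C = -17/234 (C = (17/(-117))/2 = (17*(-1/117))/2 = (½)*(-17/117) = -17/234 ≈ -0.072650)
H(c, x) = 69 + c*x (H(c, x) = c*x + 69 = 69 + c*x)
j = -36009
U = -15517/234 (U = -(69 + 37*(-17/234)) = -(69 - 629/234) = -1*15517/234 = -15517/234 ≈ -66.312)
1/(j + U) = 1/(-36009 - 15517/234) = 1/(-8441623/234) = -234/8441623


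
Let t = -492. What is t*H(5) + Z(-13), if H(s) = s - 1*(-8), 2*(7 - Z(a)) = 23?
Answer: -12801/2 ≈ -6400.5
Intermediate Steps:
Z(a) = -9/2 (Z(a) = 7 - ½*23 = 7 - 23/2 = -9/2)
H(s) = 8 + s (H(s) = s + 8 = 8 + s)
t*H(5) + Z(-13) = -492*(8 + 5) - 9/2 = -492*13 - 9/2 = -6396 - 9/2 = -12801/2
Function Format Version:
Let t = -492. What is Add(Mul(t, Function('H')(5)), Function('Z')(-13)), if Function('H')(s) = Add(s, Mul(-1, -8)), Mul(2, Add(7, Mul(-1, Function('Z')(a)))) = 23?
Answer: Rational(-12801, 2) ≈ -6400.5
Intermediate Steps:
Function('Z')(a) = Rational(-9, 2) (Function('Z')(a) = Add(7, Mul(Rational(-1, 2), 23)) = Add(7, Rational(-23, 2)) = Rational(-9, 2))
Function('H')(s) = Add(8, s) (Function('H')(s) = Add(s, 8) = Add(8, s))
Add(Mul(t, Function('H')(5)), Function('Z')(-13)) = Add(Mul(-492, Add(8, 5)), Rational(-9, 2)) = Add(Mul(-492, 13), Rational(-9, 2)) = Add(-6396, Rational(-9, 2)) = Rational(-12801, 2)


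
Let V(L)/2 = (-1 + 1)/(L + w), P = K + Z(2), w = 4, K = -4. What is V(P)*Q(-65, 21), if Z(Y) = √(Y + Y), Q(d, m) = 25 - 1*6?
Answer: 0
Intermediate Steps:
Q(d, m) = 19 (Q(d, m) = 25 - 6 = 19)
Z(Y) = √2*√Y (Z(Y) = √(2*Y) = √2*√Y)
P = -2 (P = -4 + √2*√2 = -4 + 2 = -2)
V(L) = 0 (V(L) = 2*((-1 + 1)/(L + 4)) = 2*(0/(4 + L)) = 2*0 = 0)
V(P)*Q(-65, 21) = 0*19 = 0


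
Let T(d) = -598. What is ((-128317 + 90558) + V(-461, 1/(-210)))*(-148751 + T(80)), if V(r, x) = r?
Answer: 5708118780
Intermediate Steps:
((-128317 + 90558) + V(-461, 1/(-210)))*(-148751 + T(80)) = ((-128317 + 90558) - 461)*(-148751 - 598) = (-37759 - 461)*(-149349) = -38220*(-149349) = 5708118780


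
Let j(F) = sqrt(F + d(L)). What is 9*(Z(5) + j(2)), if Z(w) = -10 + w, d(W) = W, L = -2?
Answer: -45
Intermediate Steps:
j(F) = sqrt(-2 + F) (j(F) = sqrt(F - 2) = sqrt(-2 + F))
9*(Z(5) + j(2)) = 9*((-10 + 5) + sqrt(-2 + 2)) = 9*(-5 + sqrt(0)) = 9*(-5 + 0) = 9*(-5) = -45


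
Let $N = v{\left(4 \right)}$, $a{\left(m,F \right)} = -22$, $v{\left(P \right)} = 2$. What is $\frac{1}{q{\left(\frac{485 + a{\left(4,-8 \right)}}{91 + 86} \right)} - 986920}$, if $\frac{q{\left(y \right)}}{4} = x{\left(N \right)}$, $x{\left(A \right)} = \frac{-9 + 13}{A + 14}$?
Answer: $- \frac{1}{986919} \approx -1.0133 \cdot 10^{-6}$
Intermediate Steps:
$N = 2$
$x{\left(A \right)} = \frac{4}{14 + A}$
$q{\left(y \right)} = 1$ ($q{\left(y \right)} = 4 \frac{4}{14 + 2} = 4 \cdot \frac{4}{16} = 4 \cdot 4 \cdot \frac{1}{16} = 4 \cdot \frac{1}{4} = 1$)
$\frac{1}{q{\left(\frac{485 + a{\left(4,-8 \right)}}{91 + 86} \right)} - 986920} = \frac{1}{1 - 986920} = \frac{1}{-986919} = - \frac{1}{986919}$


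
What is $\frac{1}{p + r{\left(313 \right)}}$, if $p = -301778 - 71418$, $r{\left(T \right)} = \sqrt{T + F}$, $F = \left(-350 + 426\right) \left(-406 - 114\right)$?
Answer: $- \frac{373196}{139275293623} - \frac{i \sqrt{39207}}{139275293623} \approx -2.6796 \cdot 10^{-6} - 1.4217 \cdot 10^{-9} i$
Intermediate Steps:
$F = -39520$ ($F = 76 \left(-520\right) = -39520$)
$r{\left(T \right)} = \sqrt{-39520 + T}$ ($r{\left(T \right)} = \sqrt{T - 39520} = \sqrt{-39520 + T}$)
$p = -373196$
$\frac{1}{p + r{\left(313 \right)}} = \frac{1}{-373196 + \sqrt{-39520 + 313}} = \frac{1}{-373196 + \sqrt{-39207}} = \frac{1}{-373196 + i \sqrt{39207}}$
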